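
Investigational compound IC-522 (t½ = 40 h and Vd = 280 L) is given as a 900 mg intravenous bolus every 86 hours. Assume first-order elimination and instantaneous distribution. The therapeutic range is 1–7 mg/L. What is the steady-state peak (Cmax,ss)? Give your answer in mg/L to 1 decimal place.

4.1 mg/L

Over one 86-h interval, 86/40 ≈ 2.15 half-lives elapse, leaving f ≈ 0.2253 of each dose.
At steady state, accumulation factor R = 1/(1 − e^(−kτ)) ≈ 1.2908.
Single-dose peak C₀ = D/Vd = 900/280 ≈ 3.214 mg/L.
Steady-state peak Cmax,ss = C₀·R ≈ 3.214 × 1.2908 ≈ 4.149 mg/L.
Peak 4.1 mg/L vs MTC 7 mg/L: below toxic threshold.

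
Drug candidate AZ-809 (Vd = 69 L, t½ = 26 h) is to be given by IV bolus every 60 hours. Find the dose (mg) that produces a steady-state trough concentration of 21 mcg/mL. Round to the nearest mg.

τ/t½ = 60/26 ≈ 2.3077, so f = (1/2)^(60/26) ≈ 0.201983.
Cmin,ss = (D/Vd)·f/(1−f), so D = Cmin,ss·Vd·(1−f)/f.
D = 21 × 69 × (1−f)/f ≈ 21 × 69 × 3.95091 ≈ 5724.87 mg.

5725 mg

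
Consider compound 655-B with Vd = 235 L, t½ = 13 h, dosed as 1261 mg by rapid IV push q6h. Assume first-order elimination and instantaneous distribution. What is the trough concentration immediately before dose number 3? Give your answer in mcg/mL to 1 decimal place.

6.7 mcg/mL

f = (1/2)^(τ/t½) = (1/2)^(6/13) ≈ 0.7262.
C₀ = D/Vd = 1261/235 ≈ 5.366 mcg/mL.
Before the 3rd dose, 2 doses have been given. Superposition: Cmin = C₀·(f + f²).
≈ 5.366 × (0.7262 + 0.5274) ≈ 5.366 × 1.2536 ≈ 6.727 mcg/mL.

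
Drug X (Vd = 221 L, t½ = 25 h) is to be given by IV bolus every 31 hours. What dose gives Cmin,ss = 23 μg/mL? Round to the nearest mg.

6923 mg

τ/t½ = 31/25 ≈ 1.24, so f = (1/2)^(31/25) ≈ 0.423373.
Cmin,ss = (D/Vd)·f/(1−f), so D = Cmin,ss·Vd·(1−f)/f.
D = 23 × 221 × (1−f)/f ≈ 23 × 221 × 1.36198 ≈ 6922.94 mg.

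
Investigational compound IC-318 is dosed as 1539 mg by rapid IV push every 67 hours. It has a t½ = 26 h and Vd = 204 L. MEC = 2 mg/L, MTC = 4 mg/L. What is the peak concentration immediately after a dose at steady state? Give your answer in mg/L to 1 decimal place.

τ/t½ = 67/26 ≈ 2.5769, so fraction remaining f = (1/2)^(67/26) ≈ 0.1676.
At steady state, accumulation factor R = 1/(1 − e^(−kτ)) ≈ 1.2013.
Each bolus raises the concentration by D/Vd = 1539/204 ≈ 7.544 mg/L.
Steady-state peak Cmax,ss = C₀·R ≈ 7.544 × 1.2013 ≈ 9.063 mg/L.
Peak 9.1 mg/L vs MTC 4 mg/L: exceeds toxic threshold.

9.1 mg/L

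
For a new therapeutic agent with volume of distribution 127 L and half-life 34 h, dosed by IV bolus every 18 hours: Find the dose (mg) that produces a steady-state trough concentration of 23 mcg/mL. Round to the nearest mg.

1295 mg

τ/t½ = 18/34 ≈ 0.52941, so f = (1/2)^(18/34) ≈ 0.692837.
Cmin,ss = (D/Vd)·f/(1−f), so D = Cmin,ss·Vd·(1−f)/f.
D = 23 × 127 × (1−f)/f ≈ 23 × 127 × 0.44334 ≈ 1295.00 mg.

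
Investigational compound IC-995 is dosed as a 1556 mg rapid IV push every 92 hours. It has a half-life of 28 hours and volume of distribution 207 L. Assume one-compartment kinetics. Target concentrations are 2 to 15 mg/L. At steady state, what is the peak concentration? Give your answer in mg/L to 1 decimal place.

8.4 mg/L

Over one 92-h interval, 92/28 ≈ 3.2857 half-lives elapse, leaving f ≈ 0.1025 of each dose.
At steady state, accumulation factor R = 1/(1 − e^(−kτ)) ≈ 1.1142.
Single-dose peak C₀ = D/Vd = 1556/207 ≈ 7.517 mg/L.
Steady-state peak Cmax,ss = C₀·R ≈ 7.517 × 1.1142 ≈ 8.375 mg/L.
Peak 8.4 mg/L vs MTC 15 mg/L: below toxic threshold.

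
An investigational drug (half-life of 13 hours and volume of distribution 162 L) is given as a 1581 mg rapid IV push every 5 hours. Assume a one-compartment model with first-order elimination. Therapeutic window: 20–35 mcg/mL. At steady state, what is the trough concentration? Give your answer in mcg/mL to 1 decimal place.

31.9 mcg/mL

Over one 5-h interval, 5/13 ≈ 0.38462 half-lives elapse, leaving f ≈ 0.7660 of each dose.
Single-dose peak C₀ = D/Vd = 1581/162 ≈ 9.759 mcg/mL.
Steady-state trough Cmin,ss = C₀·f/(1−f) ≈ 9.759 × 0.7660/0.2340 ≈ 31.946 mcg/mL.
Trough 31.9 mcg/mL vs MEC 20 mcg/mL: adequate.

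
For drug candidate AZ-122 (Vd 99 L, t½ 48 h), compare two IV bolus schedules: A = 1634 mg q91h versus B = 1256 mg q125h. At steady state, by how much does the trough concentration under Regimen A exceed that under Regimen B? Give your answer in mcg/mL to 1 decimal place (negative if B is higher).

3.6 mcg/mL

Regimen A: f = (1/2)^(91/48) ≈ 0.2687; Cmin,ss = (1634/99)·f/(1−f) ≈ 6.064 mcg/mL.
Regimen B: f = (1/2)^(125/48) ≈ 0.1645; Cmin,ss = (1256/99)·f/(1−f) ≈ 2.498 mcg/mL.
Difference ≈ 6.064 − 2.498 ≈ 3.566 mcg/mL.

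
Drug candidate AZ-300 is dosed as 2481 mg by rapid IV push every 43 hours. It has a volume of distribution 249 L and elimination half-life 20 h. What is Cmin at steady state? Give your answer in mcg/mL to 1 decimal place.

2.9 mcg/mL

k = ln2/t½ = ln2/20 ≈ 0.034657 h⁻¹; fraction remaining f = e^(−kτ) = e^(−0.034657×43) ≈ 0.2253.
At steady state, accumulation factor R = 1/(1 − e^(−kτ)) ≈ 1.2908.
Each bolus raises the concentration by D/Vd = 2481/249 ≈ 9.964 mcg/mL.
Steady-state peak Cmax,ss = C₀·R ≈ 9.964 × 1.2908 ≈ 12.862 mcg/mL.
One interval later, Cmin,ss = Cmax,ss·e^(−kτ) ≈ 12.862 × 0.2253 ≈ 2.898 mcg/mL.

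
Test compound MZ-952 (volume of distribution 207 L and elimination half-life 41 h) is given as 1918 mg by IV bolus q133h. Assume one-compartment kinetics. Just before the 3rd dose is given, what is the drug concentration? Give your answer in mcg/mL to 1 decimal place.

1.1 mcg/mL

f = (1/2)^(τ/t½) = (1/2)^(133/41) ≈ 0.1056.
C₀ = D/Vd = 1918/207 ≈ 9.266 mcg/mL.
Before the 3rd dose, 2 doses have been given. Superposition: Cmin = C₀·(f + f²).
≈ 9.266 × (0.1056 + 0.0112) ≈ 9.266 × 0.1168 ≈ 1.082 mcg/mL.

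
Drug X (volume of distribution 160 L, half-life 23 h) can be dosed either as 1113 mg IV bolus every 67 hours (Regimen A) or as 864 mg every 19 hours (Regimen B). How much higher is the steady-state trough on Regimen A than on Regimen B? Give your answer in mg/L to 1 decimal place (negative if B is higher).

-5.9 mg/L

Regimen A: f = (1/2)^(67/23) ≈ 0.1328; Cmin,ss = (1113/160)·f/(1−f) ≈ 1.065 mg/L.
Regimen B: f = (1/2)^(19/23) ≈ 0.5641; Cmin,ss = (864/160)·f/(1−f) ≈ 6.988 mg/L.
Difference ≈ 1.065 − 6.988 ≈ -5.923 mg/L.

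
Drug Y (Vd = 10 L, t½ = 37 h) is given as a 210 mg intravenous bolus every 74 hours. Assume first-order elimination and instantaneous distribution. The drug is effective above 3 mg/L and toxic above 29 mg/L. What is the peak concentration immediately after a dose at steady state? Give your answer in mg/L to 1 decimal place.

28.0 mg/L

τ = 74 h = 2 half-lives, so f = (1/2)^2 = 0.25.
Accumulation ratio R = 1/(1 − f) = 1/0.75 = 4/3.
Single-dose peak C₀ = D/Vd = 210/10 = 21 mg/L.
Steady-state peak Cmax,ss = C₀·R = 21 × 4/3 ≈ 28.000 mg/L.
Peak 28.0 mg/L vs MTC 29 mg/L: below toxic threshold.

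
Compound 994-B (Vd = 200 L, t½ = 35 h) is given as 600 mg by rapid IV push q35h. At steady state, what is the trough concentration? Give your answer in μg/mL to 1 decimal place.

3.0 μg/mL

The dosing interval is 1 half-life, so f = 2^(−1) = 0.5.
At steady state, R = 1/(1 − 0.5) = 2/1.
Single-dose peak C₀ = D/Vd = 600/200 = 3 μg/mL.
Steady-state peak Cmax,ss = C₀·R = 3 × 2/1 ≈ 6.000 μg/mL.
Steady-state trough Cmin,ss = Cmax,ss·f ≈ 6.000 × 0.5 ≈ 3.000 μg/mL.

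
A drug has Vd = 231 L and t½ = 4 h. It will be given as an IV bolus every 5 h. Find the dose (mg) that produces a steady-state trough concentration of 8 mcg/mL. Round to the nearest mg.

τ/t½ = 5/4 ≈ 1.25, so f = (1/2)^(5/4) ≈ 0.420448.
Cmin,ss = (D/Vd)·f/(1−f), so D = Cmin,ss·Vd·(1−f)/f.
D = 8 × 231 × (1−f)/f ≈ 8 × 231 × 1.37842 ≈ 2547.32 mg.

2547 mg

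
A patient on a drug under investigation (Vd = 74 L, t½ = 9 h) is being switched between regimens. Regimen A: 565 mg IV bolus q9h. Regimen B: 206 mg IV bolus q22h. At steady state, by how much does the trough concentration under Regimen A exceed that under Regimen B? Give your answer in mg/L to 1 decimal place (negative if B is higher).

7.0 mg/L

Regimen A: f = (1/2)^(9/9) ≈ 0.5000; Cmin,ss = (565/74)·f/(1−f) ≈ 7.635 mg/L.
Regimen B: f = (1/2)^(22/9) ≈ 0.1837; Cmin,ss = (206/74)·f/(1−f) ≈ 0.626 mg/L.
Difference ≈ 7.635 − 0.626 ≈ 7.009 mg/L.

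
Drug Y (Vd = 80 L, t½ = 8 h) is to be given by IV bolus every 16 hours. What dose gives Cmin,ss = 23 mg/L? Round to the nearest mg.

5520 mg

τ/t½ = 16/8 ≈ 2, so f = (1/2)^(16/8) ≈ 0.250000.
Cmin,ss = (D/Vd)·f/(1−f), so D = Cmin,ss·Vd·(1−f)/f.
D = 23 × 80 × (1−f)/f ≈ 23 × 80 × 3.00000 ≈ 5520.00 mg.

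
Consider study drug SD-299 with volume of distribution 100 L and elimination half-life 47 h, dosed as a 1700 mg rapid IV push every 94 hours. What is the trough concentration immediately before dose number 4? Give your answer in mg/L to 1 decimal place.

f = (1/2)^(τ/t½) = (1/2)^(94/47) ≈ 0.2500.
C₀ = D/Vd = 1700/100 ≈ 17.000 mg/L.
Before the 4th dose, 3 doses have been given. Superposition: Cmin = C₀·(f + f² + … + f^3).
≈ 17.000 × (0.2500 + 0.0625 + 0.0156) ≈ 17.000 × 0.3281 ≈ 5.578 mg/L.

5.6 mg/L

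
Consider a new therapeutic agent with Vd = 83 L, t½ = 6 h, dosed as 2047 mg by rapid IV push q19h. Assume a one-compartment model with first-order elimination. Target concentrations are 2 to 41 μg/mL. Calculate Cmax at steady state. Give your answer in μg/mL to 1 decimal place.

k = ln2/t½ = ln2/6 ≈ 0.115525 h⁻¹; fraction remaining f = e^(−kτ) = e^(−0.115525×19) ≈ 0.1114.
Accumulation ratio R = 1/(1 − f) ≈ 1/0.8886 ≈ 1.1254.
Single-dose peak C₀ = D/Vd = 2047/83 ≈ 24.663 μg/mL.
Steady-state peak Cmax,ss = C₀·R ≈ 24.663 × 1.1254 ≈ 27.756 μg/mL.
Peak 27.8 μg/mL vs MTC 41 μg/mL: below toxic threshold.

27.8 μg/mL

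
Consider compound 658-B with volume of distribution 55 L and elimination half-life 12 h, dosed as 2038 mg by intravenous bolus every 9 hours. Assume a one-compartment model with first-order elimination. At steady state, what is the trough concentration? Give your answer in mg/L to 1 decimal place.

τ/t½ = 9/12 ≈ 0.75, so fraction remaining f = (1/2)^(9/12) ≈ 0.5946.
Single-dose peak C₀ = D/Vd = 2038/55 ≈ 37.055 mg/L.
Steady-state trough Cmin,ss = C₀·f/(1−f) ≈ 37.055 × 0.5946/0.4054 ≈ 54.349 mg/L.

54.3 mg/L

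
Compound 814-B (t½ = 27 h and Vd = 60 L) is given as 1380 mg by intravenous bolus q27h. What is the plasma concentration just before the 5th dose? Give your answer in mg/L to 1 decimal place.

21.6 mg/L

f = (1/2)^(τ/t½) = (1/2)^(27/27) ≈ 0.5000.
C₀ = D/Vd = 1380/60 ≈ 23.000 mg/L.
Before the 5th dose, 4 doses have been given. Superposition: Cmin = C₀·(f + f² + … + f^4).
≈ 23.000 × (0.5000 + 0.2500 + 0.1250 + 0.0625) ≈ 23.000 × 0.9375 ≈ 21.562 mg/L.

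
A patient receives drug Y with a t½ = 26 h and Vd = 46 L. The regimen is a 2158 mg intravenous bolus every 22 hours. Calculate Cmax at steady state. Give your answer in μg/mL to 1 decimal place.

105.7 μg/mL

Over one 22-h interval, 22/26 ≈ 0.84615 half-lives elapse, leaving f ≈ 0.5563 of each dose.
Accumulation ratio R = 1/(1 − f) ≈ 1/0.4437 ≈ 2.2538.
Single-dose peak C₀ = D/Vd = 2158/46 ≈ 46.913 μg/mL.
Steady-state peak Cmax,ss = C₀·R ≈ 46.913 × 2.2538 ≈ 105.733 μg/mL.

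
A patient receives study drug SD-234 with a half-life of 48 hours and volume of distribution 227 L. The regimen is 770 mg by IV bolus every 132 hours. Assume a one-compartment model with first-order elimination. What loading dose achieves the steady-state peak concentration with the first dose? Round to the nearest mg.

904 mg

f = (1/2)^(132/48) ≈ 0.148651; accumulation ratio R = 1/(1−f) ≈ 1.17461.
Loading dose to hit Cmax,ss on first dose: D_load = D_maint·R ≈ 770 × 1.17461 ≈ 904.45 mg.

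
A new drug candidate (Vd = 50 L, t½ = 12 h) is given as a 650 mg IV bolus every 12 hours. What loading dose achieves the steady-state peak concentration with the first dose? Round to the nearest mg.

f = (1/2)^(12/12) ≈ 0.500000; accumulation ratio R = 1/(1−f) ≈ 2.00000.
Loading dose to hit Cmax,ss on first dose: D_load = D_maint·R ≈ 650 × 2.00000 ≈ 1300.00 mg.

1300 mg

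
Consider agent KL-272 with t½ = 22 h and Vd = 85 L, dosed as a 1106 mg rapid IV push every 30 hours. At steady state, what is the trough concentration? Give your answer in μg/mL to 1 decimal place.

8.3 μg/mL

k = ln2/t½ = ln2/22 ≈ 0.031507 h⁻¹; fraction remaining f = e^(−kτ) = e^(−0.031507×30) ≈ 0.3886.
Each bolus raises the concentration by D/Vd = 1106/85 ≈ 13.012 μg/mL.
Steady-state trough Cmin,ss = C₀·f/(1−f) ≈ 13.012 × 0.3886/0.6114 ≈ 8.270 μg/mL.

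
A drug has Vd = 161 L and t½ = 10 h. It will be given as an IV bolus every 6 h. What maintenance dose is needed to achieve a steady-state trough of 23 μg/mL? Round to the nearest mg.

1910 mg

τ/t½ = 6/10 ≈ 0.6, so f = (1/2)^(6/10) ≈ 0.659754.
Cmin,ss = (D/Vd)·f/(1−f), so D = Cmin,ss·Vd·(1−f)/f.
D = 23 × 161 × (1−f)/f ≈ 23 × 161 × 0.51572 ≈ 1909.71 mg.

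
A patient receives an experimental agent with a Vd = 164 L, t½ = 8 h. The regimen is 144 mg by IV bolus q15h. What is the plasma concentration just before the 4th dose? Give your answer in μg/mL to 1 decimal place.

0.3 μg/mL

f = (1/2)^(τ/t½) = (1/2)^(15/8) ≈ 0.2726.
C₀ = D/Vd = 144/164 ≈ 0.878 μg/mL.
Before the 4th dose, 3 doses have been given. Superposition: Cmin = C₀·(f + f² + … + f^3).
≈ 0.878 × (0.2726 + 0.0743 + 0.0203) ≈ 0.878 × 0.3672 ≈ 0.322 μg/mL.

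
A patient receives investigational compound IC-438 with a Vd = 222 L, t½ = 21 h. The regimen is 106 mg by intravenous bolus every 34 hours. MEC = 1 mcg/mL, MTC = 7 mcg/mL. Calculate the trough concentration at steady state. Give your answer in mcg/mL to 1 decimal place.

0.2 mcg/mL

k = ln2/t½ = ln2/21 ≈ 0.033007 h⁻¹; fraction remaining f = e^(−kτ) = e^(−0.033007×34) ≈ 0.3256.
Accumulation ratio R = 1/(1 − f) ≈ 1/0.6744 ≈ 1.4828.
Each bolus raises the concentration by D/Vd = 106/222 ≈ 0.477 mcg/mL.
Steady-state peak Cmax,ss = C₀·R ≈ 0.477 × 1.4828 ≈ 0.707 mcg/mL.
Steady-state trough Cmin,ss = Cmax,ss·f ≈ 0.707 × 0.3256 ≈ 0.230 mcg/mL.
Trough 0.2 mcg/mL vs MEC 1 mcg/mL: subtherapeutic.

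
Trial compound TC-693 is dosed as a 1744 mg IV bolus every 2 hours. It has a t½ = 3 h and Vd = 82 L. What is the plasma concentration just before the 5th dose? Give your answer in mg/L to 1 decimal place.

f = (1/2)^(τ/t½) = (1/2)^(2/3) ≈ 0.6300.
C₀ = D/Vd = 1744/82 ≈ 21.268 mg/L.
Before the 5th dose, 4 doses have been given. Superposition: Cmin = C₀·(f + f² + … + f^4).
≈ 21.268 × (0.6300 + 0.3969 + 0.2500 + 0.1575) ≈ 21.268 × 1.4344 ≈ 30.507 mg/L.

30.5 mg/L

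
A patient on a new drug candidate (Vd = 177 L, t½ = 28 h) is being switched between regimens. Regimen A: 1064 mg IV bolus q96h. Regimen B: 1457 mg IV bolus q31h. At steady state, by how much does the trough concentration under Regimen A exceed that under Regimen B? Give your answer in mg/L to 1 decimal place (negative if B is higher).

Regimen A: f = (1/2)^(96/28) ≈ 0.0929; Cmin,ss = (1064/177)·f/(1−f) ≈ 0.616 mg/L.
Regimen B: f = (1/2)^(31/28) ≈ 0.4642; Cmin,ss = (1457/177)·f/(1−f) ≈ 7.132 mg/L.
Difference ≈ 0.616 − 7.132 ≈ -6.516 mg/L.

-6.5 mg/L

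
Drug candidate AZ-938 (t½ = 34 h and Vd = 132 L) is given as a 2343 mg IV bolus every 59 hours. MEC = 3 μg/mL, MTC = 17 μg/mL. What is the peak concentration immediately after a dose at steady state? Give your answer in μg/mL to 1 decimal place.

25.4 μg/mL

τ/t½ = 59/34 ≈ 1.7353, so fraction remaining f = (1/2)^(59/34) ≈ 0.3003.
Accumulation ratio R = 1/(1 − f) ≈ 1/0.6997 ≈ 1.4292.
Single-dose peak C₀ = D/Vd = 2343/132 ≈ 17.750 μg/mL.
Cmax,ss = C₀/(1 − f) ≈ 17.750/0.6997 ≈ 25.368 μg/mL.
Peak 25.4 μg/mL vs MTC 17 μg/mL: exceeds toxic threshold.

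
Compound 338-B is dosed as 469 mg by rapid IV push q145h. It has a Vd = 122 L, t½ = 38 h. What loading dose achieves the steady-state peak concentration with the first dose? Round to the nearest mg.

f = (1/2)^(145/38) ≈ 0.071012; accumulation ratio R = 1/(1−f) ≈ 1.07644.
Loading dose to hit Cmax,ss on first dose: D_load = D_maint·R ≈ 469 × 1.07644 ≈ 504.85 mg.

505 mg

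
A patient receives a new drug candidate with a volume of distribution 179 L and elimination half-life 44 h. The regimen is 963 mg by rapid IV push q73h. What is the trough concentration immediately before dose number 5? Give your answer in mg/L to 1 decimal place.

f = (1/2)^(τ/t½) = (1/2)^(73/44) ≈ 0.3166.
C₀ = D/Vd = 963/179 ≈ 5.380 mg/L.
Before the 5th dose, 4 doses have been given. Superposition: Cmin = C₀·(f + f² + … + f^4).
≈ 5.380 × (0.3166 + 0.1002 + 0.0317 + 0.0100) ≈ 5.380 × 0.4585 ≈ 2.467 mg/L.

2.5 mg/L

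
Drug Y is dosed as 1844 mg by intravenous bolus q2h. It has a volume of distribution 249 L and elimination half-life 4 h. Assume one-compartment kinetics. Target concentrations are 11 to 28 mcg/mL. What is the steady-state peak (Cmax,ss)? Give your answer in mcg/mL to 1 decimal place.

25.3 mcg/mL

k = ln2/t½ = ln2/4 ≈ 0.173287 h⁻¹; fraction remaining f = e^(−kτ) = e^(−0.173287×2) ≈ 0.7071.
At steady state, accumulation factor R = 1/(1 − e^(−kτ)) ≈ 3.4141.
Each bolus raises the concentration by D/Vd = 1844/249 ≈ 7.406 mcg/mL.
Steady-state peak Cmax,ss = C₀·R ≈ 7.406 × 3.4141 ≈ 25.285 mcg/mL.
Peak 25.3 mcg/mL vs MTC 28 mcg/mL: below toxic threshold.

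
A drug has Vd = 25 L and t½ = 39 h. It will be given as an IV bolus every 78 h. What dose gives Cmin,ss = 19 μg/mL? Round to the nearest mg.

1425 mg

τ/t½ = 78/39 ≈ 2, so f = (1/2)^(78/39) ≈ 0.250000.
Cmin,ss = (D/Vd)·f/(1−f), so D = Cmin,ss·Vd·(1−f)/f.
D = 19 × 25 × (1−f)/f ≈ 19 × 25 × 3.00000 ≈ 1425.00 mg.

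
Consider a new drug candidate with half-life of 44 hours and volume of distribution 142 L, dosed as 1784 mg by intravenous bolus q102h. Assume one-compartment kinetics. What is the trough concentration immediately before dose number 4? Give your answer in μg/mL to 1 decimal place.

f = (1/2)^(τ/t½) = (1/2)^(102/44) ≈ 0.2005.
C₀ = D/Vd = 1784/142 ≈ 12.563 μg/mL.
Before the 4th dose, 3 doses have been given. Superposition: Cmin = C₀·(f + f² + … + f^3).
≈ 12.563 × (0.2005 + 0.0402 + 0.0081) ≈ 12.563 × 0.2488 ≈ 3.126 μg/mL.

3.1 μg/mL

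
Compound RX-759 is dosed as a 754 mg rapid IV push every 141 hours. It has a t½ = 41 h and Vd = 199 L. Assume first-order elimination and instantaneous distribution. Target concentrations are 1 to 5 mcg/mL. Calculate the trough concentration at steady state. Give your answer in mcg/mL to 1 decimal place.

0.4 mcg/mL

Over one 141-h interval, 141/41 ≈ 3.439 half-lives elapse, leaving f ≈ 0.0922 of each dose.
At steady state, accumulation factor R = 1/(1 − e^(−kτ)) ≈ 1.1016.
Single-dose peak C₀ = D/Vd = 754/199 ≈ 3.789 mcg/mL.
Steady-state peak Cmax,ss = C₀·R ≈ 3.789 × 1.1016 ≈ 4.174 mcg/mL.
Steady-state trough Cmin,ss = Cmax,ss·f ≈ 4.174 × 0.0922 ≈ 0.385 mcg/mL.
Trough 0.4 mcg/mL vs MEC 1 mcg/mL: subtherapeutic.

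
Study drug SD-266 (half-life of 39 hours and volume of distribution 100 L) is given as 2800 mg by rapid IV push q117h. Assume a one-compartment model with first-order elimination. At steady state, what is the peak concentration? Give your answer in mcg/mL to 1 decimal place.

32.0 mcg/mL

The dosing interval is 3 half-lives, so f = 2^(−3) = 0.125.
At steady state, R = 1/(1 − 0.125) = 8/7.
Single-dose peak C₀ = D/Vd = 2800/100 = 28 mcg/mL.
Steady-state peak Cmax,ss = C₀·R = 28 × 8/7 ≈ 32.000 mcg/mL.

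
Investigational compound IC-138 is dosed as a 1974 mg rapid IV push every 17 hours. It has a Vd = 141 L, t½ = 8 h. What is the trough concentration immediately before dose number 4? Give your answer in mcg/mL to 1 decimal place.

4.1 mcg/mL

f = (1/2)^(τ/t½) = (1/2)^(17/8) ≈ 0.2293.
C₀ = D/Vd = 1974/141 ≈ 14.000 mcg/mL.
Before the 4th dose, 3 doses have been given. Superposition: Cmin = C₀·(f + f² + … + f^3).
≈ 14.000 × (0.2293 + 0.0526 + 0.0121) ≈ 14.000 × 0.2940 ≈ 4.116 mcg/mL.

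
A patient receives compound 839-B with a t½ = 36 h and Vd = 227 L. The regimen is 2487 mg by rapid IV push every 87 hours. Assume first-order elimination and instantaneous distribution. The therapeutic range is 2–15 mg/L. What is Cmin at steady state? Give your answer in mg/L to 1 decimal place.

2.5 mg/L

τ/t½ = 87/36 ≈ 2.4167, so fraction remaining f = (1/2)^(87/36) ≈ 0.1873.
Accumulation ratio R = 1/(1 − f) ≈ 1/0.8127 ≈ 1.2305.
Single-dose peak C₀ = D/Vd = 2487/227 ≈ 10.956 mg/L.
Steady-state peak Cmax,ss = C₀·R ≈ 10.956 × 1.2305 ≈ 13.481 mg/L.
Steady-state trough Cmin,ss = Cmax,ss·f ≈ 13.481 × 0.1873 ≈ 2.525 mg/L.
Trough 2.5 mg/L vs MEC 2 mg/L: adequate.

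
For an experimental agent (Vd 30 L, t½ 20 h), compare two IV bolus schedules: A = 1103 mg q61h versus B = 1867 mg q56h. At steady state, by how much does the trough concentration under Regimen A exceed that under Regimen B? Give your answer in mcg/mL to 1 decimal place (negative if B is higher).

-5.4 mcg/mL

Regimen A: f = (1/2)^(61/20) ≈ 0.1207; Cmin,ss = (1103/30)·f/(1−f) ≈ 5.047 mcg/mL.
Regimen B: f = (1/2)^(56/20) ≈ 0.1436; Cmin,ss = (1867/30)·f/(1−f) ≈ 10.435 mcg/mL.
Difference ≈ 5.047 − 10.435 ≈ -5.388 mcg/mL.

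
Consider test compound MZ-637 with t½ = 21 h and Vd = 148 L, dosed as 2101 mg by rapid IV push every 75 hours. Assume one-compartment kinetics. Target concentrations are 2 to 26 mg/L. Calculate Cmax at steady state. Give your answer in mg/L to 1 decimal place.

k = ln2/t½ = ln2/21 ≈ 0.033007 h⁻¹; fraction remaining f = e^(−kτ) = e^(−0.033007×75) ≈ 0.0841.
Accumulation ratio R = 1/(1 − f) ≈ 1/0.9159 ≈ 1.0918.
Each bolus raises the concentration by D/Vd = 2101/148 ≈ 14.196 mg/L.
Steady-state peak Cmax,ss = C₀·R ≈ 14.196 × 1.0918 ≈ 15.499 mg/L.
Peak 15.5 mg/L vs MTC 26 mg/L: below toxic threshold.

15.5 mg/L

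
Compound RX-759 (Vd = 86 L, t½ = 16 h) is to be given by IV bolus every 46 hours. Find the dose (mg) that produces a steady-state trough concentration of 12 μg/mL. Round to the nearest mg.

6539 mg

τ/t½ = 46/16 ≈ 2.875, so f = (1/2)^(46/16) ≈ 0.136313.
Cmin,ss = (D/Vd)·f/(1−f), so D = Cmin,ss·Vd·(1−f)/f.
D = 12 × 86 × (1−f)/f ≈ 12 × 86 × 6.33606 ≈ 6538.81 mg.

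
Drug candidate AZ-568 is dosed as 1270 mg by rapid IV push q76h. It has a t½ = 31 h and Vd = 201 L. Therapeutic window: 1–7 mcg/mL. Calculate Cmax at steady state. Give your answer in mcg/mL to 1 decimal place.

7.7 mcg/mL

τ/t½ = 76/31 ≈ 2.4516, so fraction remaining f = (1/2)^(76/31) ≈ 0.1828.
At steady state, accumulation factor R = 1/(1 − e^(−kτ)) ≈ 1.2237.
Single-dose peak C₀ = D/Vd = 1270/201 ≈ 6.318 mcg/mL.
Steady-state peak Cmax,ss = C₀·R ≈ 6.318 × 1.2237 ≈ 7.731 mcg/mL.
Peak 7.7 mcg/mL vs MTC 7 mcg/mL: exceeds toxic threshold.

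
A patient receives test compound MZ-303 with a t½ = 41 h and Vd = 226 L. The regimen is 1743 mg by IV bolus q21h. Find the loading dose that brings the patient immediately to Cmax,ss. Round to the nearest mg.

f = (1/2)^(21/41) ≈ 0.701155; accumulation ratio R = 1/(1−f) ≈ 3.34622.
Loading dose to hit Cmax,ss on first dose: D_load = D_maint·R ≈ 1743 × 3.34622 ≈ 5832.46 mg.

5832 mg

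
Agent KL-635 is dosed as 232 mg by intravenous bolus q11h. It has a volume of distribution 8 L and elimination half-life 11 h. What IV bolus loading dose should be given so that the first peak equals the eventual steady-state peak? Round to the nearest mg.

464 mg

f = (1/2)^(11/11) ≈ 0.500000; accumulation ratio R = 1/(1−f) ≈ 2.00000.
Loading dose to hit Cmax,ss on first dose: D_load = D_maint·R ≈ 232 × 2.00000 ≈ 464.00 mg.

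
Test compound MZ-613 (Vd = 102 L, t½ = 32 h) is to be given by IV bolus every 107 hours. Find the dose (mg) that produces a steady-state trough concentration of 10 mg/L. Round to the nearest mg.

9335 mg

τ/t½ = 107/32 ≈ 3.3438, so f = (1/2)^(107/32) ≈ 0.098499.
Cmin,ss = (D/Vd)·f/(1−f), so D = Cmin,ss·Vd·(1−f)/f.
D = 10 × 102 × (1−f)/f ≈ 10 × 102 × 9.15239 ≈ 9335.44 mg.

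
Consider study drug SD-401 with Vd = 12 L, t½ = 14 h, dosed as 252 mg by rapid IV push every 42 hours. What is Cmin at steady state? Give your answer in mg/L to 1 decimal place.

3.0 mg/L

The dosing interval is 3 half-lives, so f = 2^(−3) = 0.125.
At steady state, R = 1/(1 − 0.125) = 8/7.
Single-dose peak C₀ = D/Vd = 252/12 = 21 mg/L.
Steady-state peak Cmax,ss = C₀·R = 21 × 8/7 ≈ 24.000 mg/L.
Steady-state trough Cmin,ss = Cmax,ss·f ≈ 24.000 × 0.125 ≈ 3.000 mg/L.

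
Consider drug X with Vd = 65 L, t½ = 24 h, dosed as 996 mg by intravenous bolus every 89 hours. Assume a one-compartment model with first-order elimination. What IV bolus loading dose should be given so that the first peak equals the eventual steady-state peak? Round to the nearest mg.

1079 mg

f = (1/2)^(89/24) ≈ 0.076503; accumulation ratio R = 1/(1−f) ≈ 1.08284.
Loading dose to hit Cmax,ss on first dose: D_load = D_maint·R ≈ 996 × 1.08284 ≈ 1078.51 mg.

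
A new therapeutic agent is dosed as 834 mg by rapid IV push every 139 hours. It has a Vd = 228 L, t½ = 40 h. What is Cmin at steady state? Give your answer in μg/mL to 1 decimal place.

τ/t½ = 139/40 ≈ 3.475, so fraction remaining f = (1/2)^(139/40) ≈ 0.0899.
Accumulation ratio R = 1/(1 − f) ≈ 1/0.9101 ≈ 1.0988.
Each bolus raises the concentration by D/Vd = 834/228 ≈ 3.658 μg/mL.
Steady-state peak Cmax,ss = C₀·R ≈ 3.658 × 1.0988 ≈ 4.019 μg/mL.
Steady-state trough Cmin,ss = Cmax,ss·f ≈ 4.019 × 0.0899 ≈ 0.361 μg/mL.

0.4 μg/mL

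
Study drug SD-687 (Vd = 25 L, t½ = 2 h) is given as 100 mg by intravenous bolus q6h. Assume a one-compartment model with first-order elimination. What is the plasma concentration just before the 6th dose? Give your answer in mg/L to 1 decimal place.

0.6 mg/L

f = (1/2)^(τ/t½) = (1/2)^(6/2) ≈ 0.1250.
C₀ = D/Vd = 100/25 ≈ 4.000 mg/L.
Before the 6th dose, 5 doses have been given. Superposition: Cmin = C₀·(f + f² + … + f^5).
≈ 4.000 × (0.1250 + 0.0156 + 0.0020 + 0.0002 + 0.0000) ≈ 4.000 × 0.1428 ≈ 0.571 mg/L.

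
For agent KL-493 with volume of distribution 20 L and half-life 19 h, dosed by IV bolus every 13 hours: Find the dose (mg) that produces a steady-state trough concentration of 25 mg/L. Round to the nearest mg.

303 mg

τ/t½ = 13/19 ≈ 0.68421, so f = (1/2)^(13/19) ≈ 0.622346.
Cmin,ss = (D/Vd)·f/(1−f), so D = Cmin,ss·Vd·(1−f)/f.
D = 25 × 20 × (1−f)/f ≈ 25 × 20 × 0.60682 ≈ 303.41 mg.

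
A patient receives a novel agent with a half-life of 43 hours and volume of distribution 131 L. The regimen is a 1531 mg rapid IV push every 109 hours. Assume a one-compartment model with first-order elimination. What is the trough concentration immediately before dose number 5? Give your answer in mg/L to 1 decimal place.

2.4 mg/L

f = (1/2)^(τ/t½) = (1/2)^(109/43) ≈ 0.1726.
C₀ = D/Vd = 1531/131 ≈ 11.687 mg/L.
Before the 5th dose, 4 doses have been given. Superposition: Cmin = C₀·(f + f² + … + f^4).
≈ 11.687 × (0.1726 + 0.0298 + 0.0051 + 0.0009) ≈ 11.687 × 0.2084 ≈ 2.436 mg/L.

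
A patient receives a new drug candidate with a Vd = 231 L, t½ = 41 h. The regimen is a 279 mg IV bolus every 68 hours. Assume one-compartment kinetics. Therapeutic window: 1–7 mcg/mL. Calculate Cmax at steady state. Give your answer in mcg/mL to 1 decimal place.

1.8 mcg/mL

Over one 68-h interval, 68/41 ≈ 1.6585 half-lives elapse, leaving f ≈ 0.3168 of each dose.
Accumulation ratio R = 1/(1 − f) ≈ 1/0.6832 ≈ 1.4637.
Single-dose peak C₀ = D/Vd = 279/231 ≈ 1.208 mcg/mL.
Cmax,ss = C₀/(1 − f) ≈ 1.208/0.6832 ≈ 1.768 mcg/mL.
Peak 1.8 mcg/mL vs MTC 7 mcg/mL: below toxic threshold.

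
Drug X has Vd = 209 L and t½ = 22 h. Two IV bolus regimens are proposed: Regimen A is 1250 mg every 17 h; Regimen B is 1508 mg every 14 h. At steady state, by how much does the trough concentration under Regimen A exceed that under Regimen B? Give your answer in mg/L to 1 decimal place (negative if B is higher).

Regimen A: f = (1/2)^(17/22) ≈ 0.5853; Cmin,ss = (1250/209)·f/(1−f) ≈ 8.441 mg/L.
Regimen B: f = (1/2)^(14/22) ≈ 0.6433; Cmin,ss = (1508/209)·f/(1−f) ≈ 13.013 mg/L.
Difference ≈ 8.441 − 13.013 ≈ -4.572 mg/L.

-4.6 mg/L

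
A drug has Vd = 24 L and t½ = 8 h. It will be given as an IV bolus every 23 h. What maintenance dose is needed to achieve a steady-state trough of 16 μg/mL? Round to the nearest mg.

τ/t½ = 23/8 ≈ 2.875, so f = (1/2)^(23/8) ≈ 0.136313.
Cmin,ss = (D/Vd)·f/(1−f), so D = Cmin,ss·Vd·(1−f)/f.
D = 16 × 24 × (1−f)/f ≈ 16 × 24 × 6.33606 ≈ 2433.05 mg.

2433 mg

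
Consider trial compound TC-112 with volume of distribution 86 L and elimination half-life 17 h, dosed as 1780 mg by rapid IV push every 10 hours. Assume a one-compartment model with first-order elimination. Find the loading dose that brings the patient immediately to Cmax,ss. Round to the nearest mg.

f = (1/2)^(10/17) ≈ 0.665156; accumulation ratio R = 1/(1−f) ≈ 2.98647.
Loading dose to hit Cmax,ss on first dose: D_load = D_maint·R ≈ 1780 × 2.98647 ≈ 5315.92 mg.

5316 mg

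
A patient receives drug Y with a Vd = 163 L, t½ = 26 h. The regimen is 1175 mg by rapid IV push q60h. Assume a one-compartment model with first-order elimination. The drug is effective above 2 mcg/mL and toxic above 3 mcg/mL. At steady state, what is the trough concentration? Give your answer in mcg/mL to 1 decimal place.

Over one 60-h interval, 60/26 ≈ 2.3077 half-lives elapse, leaving f ≈ 0.2020 of each dose.
At steady state, accumulation factor R = 1/(1 − e^(−kτ)) ≈ 1.2531.
Single-dose peak C₀ = D/Vd = 1175/163 ≈ 7.209 mcg/mL.
Steady-state peak Cmax,ss = C₀·R ≈ 7.209 × 1.2531 ≈ 9.034 mcg/mL.
One interval later, Cmin,ss = Cmax,ss·e^(−kτ) ≈ 9.034 × 0.2020 ≈ 1.825 mcg/mL.
Trough 1.8 mcg/mL vs MEC 2 mcg/mL: subtherapeutic.

1.8 mcg/mL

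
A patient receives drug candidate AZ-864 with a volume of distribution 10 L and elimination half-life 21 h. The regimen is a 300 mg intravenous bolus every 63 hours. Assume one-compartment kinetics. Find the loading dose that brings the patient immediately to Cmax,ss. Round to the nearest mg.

343 mg

f = (1/2)^(63/21) ≈ 0.125000; accumulation ratio R = 1/(1−f) ≈ 1.14286.
Loading dose to hit Cmax,ss on first dose: D_load = D_maint·R ≈ 300 × 1.14286 ≈ 342.86 mg.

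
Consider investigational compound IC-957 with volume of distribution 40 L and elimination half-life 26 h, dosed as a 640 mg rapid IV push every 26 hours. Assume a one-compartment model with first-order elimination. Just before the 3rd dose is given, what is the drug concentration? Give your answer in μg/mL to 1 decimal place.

f = (1/2)^(τ/t½) = (1/2)^(26/26) ≈ 0.5000.
C₀ = D/Vd = 640/40 ≈ 16.000 μg/mL.
Before the 3rd dose, 2 doses have been given. Superposition: Cmin = C₀·(f + f²).
≈ 16.000 × (0.5000 + 0.2500) ≈ 16.000 × 0.7500 ≈ 12.000 μg/mL.

12.0 μg/mL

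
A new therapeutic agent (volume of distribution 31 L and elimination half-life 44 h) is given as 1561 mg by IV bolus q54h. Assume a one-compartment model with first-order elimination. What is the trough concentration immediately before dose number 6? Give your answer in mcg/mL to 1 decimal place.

37.0 mcg/mL

f = (1/2)^(τ/t½) = (1/2)^(54/44) ≈ 0.4271.
C₀ = D/Vd = 1561/31 ≈ 50.355 mcg/mL.
Before the 6th dose, 5 doses have been given. Superposition: Cmin = C₀·(f + f² + … + f^5).
≈ 50.355 × (0.4271 + 0.1824 + 0.0779 + 0.0333 + 0.0142) ≈ 50.355 × 0.7349 ≈ 37.006 mcg/mL.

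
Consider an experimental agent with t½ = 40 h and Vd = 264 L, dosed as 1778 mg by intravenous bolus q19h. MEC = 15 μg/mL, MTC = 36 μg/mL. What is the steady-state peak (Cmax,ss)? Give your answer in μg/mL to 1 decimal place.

k = ln2/t½ = ln2/40 ≈ 0.017329 h⁻¹; fraction remaining f = e^(−kτ) = e^(−0.017329×19) ≈ 0.7195.
Accumulation ratio R = 1/(1 − f) ≈ 1/0.2805 ≈ 3.5651.
Single-dose peak C₀ = D/Vd = 1778/264 ≈ 6.735 μg/mL.
Steady-state peak Cmax,ss = C₀·R ≈ 6.735 × 3.5651 ≈ 24.011 μg/mL.
Peak 24.0 μg/mL vs MTC 36 μg/mL: below toxic threshold.

24.0 μg/mL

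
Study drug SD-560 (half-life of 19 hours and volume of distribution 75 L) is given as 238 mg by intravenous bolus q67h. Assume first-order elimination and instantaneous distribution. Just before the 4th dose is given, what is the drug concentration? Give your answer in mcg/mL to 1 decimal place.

f = (1/2)^(τ/t½) = (1/2)^(67/19) ≈ 0.0868.
C₀ = D/Vd = 238/75 ≈ 3.173 mcg/mL.
Before the 4th dose, 3 doses have been given. Superposition: Cmin = C₀·(f + f² + … + f^3).
≈ 3.173 × (0.0868 + 0.0075 + 0.0007) ≈ 3.173 × 0.0950 ≈ 0.301 mcg/mL.

0.3 mcg/mL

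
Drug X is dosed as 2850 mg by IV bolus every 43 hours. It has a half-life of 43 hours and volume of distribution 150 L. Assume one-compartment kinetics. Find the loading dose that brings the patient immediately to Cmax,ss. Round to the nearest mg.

5700 mg

f = (1/2)^(43/43) ≈ 0.500000; accumulation ratio R = 1/(1−f) ≈ 2.00000.
Loading dose to hit Cmax,ss on first dose: D_load = D_maint·R ≈ 2850 × 2.00000 ≈ 5700.00 mg.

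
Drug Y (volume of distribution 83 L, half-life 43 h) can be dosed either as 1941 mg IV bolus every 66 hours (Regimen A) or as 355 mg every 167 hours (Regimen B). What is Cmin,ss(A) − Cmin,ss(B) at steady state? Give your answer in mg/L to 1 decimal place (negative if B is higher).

Regimen A: f = (1/2)^(66/43) ≈ 0.3451; Cmin,ss = (1941/83)·f/(1−f) ≈ 12.323 mg/L.
Regimen B: f = (1/2)^(167/43) ≈ 0.0677; Cmin,ss = (355/83)·f/(1−f) ≈ 0.311 mg/L.
Difference ≈ 12.323 − 0.311 ≈ 12.012 mg/L.

12.0 mg/L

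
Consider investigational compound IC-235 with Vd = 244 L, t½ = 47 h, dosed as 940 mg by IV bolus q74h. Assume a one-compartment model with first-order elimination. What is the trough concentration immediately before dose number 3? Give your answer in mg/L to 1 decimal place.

1.7 mg/L

f = (1/2)^(τ/t½) = (1/2)^(74/47) ≈ 0.3358.
C₀ = D/Vd = 940/244 ≈ 3.852 mg/L.
Before the 3rd dose, 2 doses have been given. Superposition: Cmin = C₀·(f + f²).
≈ 3.852 × (0.3358 + 0.1128) ≈ 3.852 × 0.4486 ≈ 1.728 mg/L.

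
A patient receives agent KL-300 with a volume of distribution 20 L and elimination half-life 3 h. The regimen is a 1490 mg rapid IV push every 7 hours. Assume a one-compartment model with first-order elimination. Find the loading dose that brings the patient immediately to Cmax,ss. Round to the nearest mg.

1859 mg

f = (1/2)^(7/3) ≈ 0.198425; accumulation ratio R = 1/(1−f) ≈ 1.24754.
Loading dose to hit Cmax,ss on first dose: D_load = D_maint·R ≈ 1490 × 1.24754 ≈ 1858.83 mg.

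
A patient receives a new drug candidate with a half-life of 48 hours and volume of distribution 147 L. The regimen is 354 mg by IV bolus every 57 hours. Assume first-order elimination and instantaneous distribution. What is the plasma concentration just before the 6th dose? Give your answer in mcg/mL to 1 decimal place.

f = (1/2)^(τ/t½) = (1/2)^(57/48) ≈ 0.4391.
C₀ = D/Vd = 354/147 ≈ 2.408 mcg/mL.
Before the 6th dose, 5 doses have been given. Superposition: Cmin = C₀·(f + f² + … + f^5).
≈ 2.408 × (0.4391 + 0.1928 + 0.0847 + 0.0372 + 0.0163) ≈ 2.408 × 0.7701 ≈ 1.854 mcg/mL.

1.9 mcg/mL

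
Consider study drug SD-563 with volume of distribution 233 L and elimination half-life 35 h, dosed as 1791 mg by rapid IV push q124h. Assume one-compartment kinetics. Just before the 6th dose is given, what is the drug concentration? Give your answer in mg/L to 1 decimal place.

0.7 mg/L

f = (1/2)^(τ/t½) = (1/2)^(124/35) ≈ 0.0858.
C₀ = D/Vd = 1791/233 ≈ 7.687 mg/L.
Before the 6th dose, 5 doses have been given. Superposition: Cmin = C₀·(f + f² + … + f^5).
≈ 7.687 × (0.0858 + 0.0074 + 0.0006 + 0.0001 + 0.0000) ≈ 7.687 × 0.0939 ≈ 0.722 mg/L.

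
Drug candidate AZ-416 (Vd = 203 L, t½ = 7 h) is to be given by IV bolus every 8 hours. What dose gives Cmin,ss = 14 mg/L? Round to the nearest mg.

3434 mg

τ/t½ = 8/7 ≈ 1.1429, so f = (1/2)^(8/7) ≈ 0.452862.
Cmin,ss = (D/Vd)·f/(1−f), so D = Cmin,ss·Vd·(1−f)/f.
D = 14 × 203 × (1−f)/f ≈ 14 × 203 × 1.20818 ≈ 3433.65 mg.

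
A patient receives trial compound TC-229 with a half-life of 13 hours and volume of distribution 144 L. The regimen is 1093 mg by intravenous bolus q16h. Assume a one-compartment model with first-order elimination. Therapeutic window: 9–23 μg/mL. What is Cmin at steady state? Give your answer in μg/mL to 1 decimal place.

5.6 μg/mL

k = ln2/t½ = ln2/13 ≈ 0.053319 h⁻¹; fraction remaining f = e^(−kτ) = e^(−0.053319×16) ≈ 0.4261.
Accumulation ratio R = 1/(1 − f) ≈ 1/0.5739 ≈ 1.7425.
Each bolus raises the concentration by D/Vd = 1093/144 ≈ 7.590 μg/mL.
Cmax,ss = C₀/(1 − f) ≈ 7.590/0.5739 ≈ 13.225 μg/mL.
Steady-state trough Cmin,ss = Cmax,ss·f ≈ 13.225 × 0.4261 ≈ 5.635 μg/mL.
Trough 5.6 μg/mL vs MEC 9 μg/mL: subtherapeutic.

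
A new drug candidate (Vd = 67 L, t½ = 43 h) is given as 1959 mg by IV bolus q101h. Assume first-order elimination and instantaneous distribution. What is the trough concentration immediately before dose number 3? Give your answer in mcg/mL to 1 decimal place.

f = (1/2)^(τ/t½) = (1/2)^(101/43) ≈ 0.1963.
C₀ = D/Vd = 1959/67 ≈ 29.239 mcg/mL.
Before the 3rd dose, 2 doses have been given. Superposition: Cmin = C₀·(f + f²).
≈ 29.239 × (0.1963 + 0.0385) ≈ 29.239 × 0.2348 ≈ 6.865 mcg/mL.

6.9 mcg/mL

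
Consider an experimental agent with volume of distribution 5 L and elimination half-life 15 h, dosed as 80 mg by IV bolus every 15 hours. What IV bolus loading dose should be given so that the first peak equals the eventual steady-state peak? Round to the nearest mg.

160 mg

f = (1/2)^(15/15) ≈ 0.500000; accumulation ratio R = 1/(1−f) ≈ 2.00000.
Loading dose to hit Cmax,ss on first dose: D_load = D_maint·R ≈ 80 × 2.00000 ≈ 160.00 mg.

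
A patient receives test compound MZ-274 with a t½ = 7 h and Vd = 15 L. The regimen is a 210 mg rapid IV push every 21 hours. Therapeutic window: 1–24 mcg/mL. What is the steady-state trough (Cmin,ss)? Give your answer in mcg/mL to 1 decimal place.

2.0 mcg/mL

τ = 21 h = 3 half-lives, so f = (1/2)^3 = 0.125.
Accumulation ratio R = 1/(1 − f) = 1/0.875 = 8/7.
Single-dose peak C₀ = D/Vd = 210/15 = 14 mcg/mL.
Steady-state peak Cmax,ss = C₀·R = 14 × 8/7 ≈ 16.000 mcg/mL.
Steady-state trough Cmin,ss = Cmax,ss·f ≈ 16.000 × 0.125 ≈ 2.000 mcg/mL.
Trough 2.0 mcg/mL vs MEC 1 mcg/mL: adequate.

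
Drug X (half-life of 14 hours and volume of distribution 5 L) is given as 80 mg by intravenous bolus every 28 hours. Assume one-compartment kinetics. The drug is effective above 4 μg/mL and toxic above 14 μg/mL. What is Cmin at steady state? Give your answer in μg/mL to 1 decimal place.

τ = 28 h = 2 half-lives, so f = (1/2)^2 = 0.25.
Accumulation ratio R = 1/(1 − f) = 1/0.75 = 4/3.
Single-dose peak C₀ = D/Vd = 80/5 = 16 μg/mL.
Steady-state peak Cmax,ss = C₀·R = 16 × 4/3 ≈ 21.333 μg/mL.
Steady-state trough Cmin,ss = Cmax,ss·f ≈ 21.333 × 0.25 ≈ 5.333 μg/mL.
Trough 5.3 μg/mL vs MEC 4 μg/mL: adequate.

5.3 μg/mL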